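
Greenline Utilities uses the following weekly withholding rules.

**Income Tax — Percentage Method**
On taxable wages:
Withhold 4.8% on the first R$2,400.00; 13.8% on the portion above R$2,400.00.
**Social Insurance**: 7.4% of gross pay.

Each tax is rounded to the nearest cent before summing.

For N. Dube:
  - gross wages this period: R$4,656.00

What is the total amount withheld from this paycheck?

Income Tax: taxable = R$4,656.00
  R$115.20 + 13.8% × (R$4,656.00 − R$2,400.00) = R$115.20 + 13.8% × R$2,256.00 = R$426.53
Social Insurance: 7.4% × R$4,656.00 = R$344.54
Total: R$426.53 + R$344.54 = R$771.07

R$771.07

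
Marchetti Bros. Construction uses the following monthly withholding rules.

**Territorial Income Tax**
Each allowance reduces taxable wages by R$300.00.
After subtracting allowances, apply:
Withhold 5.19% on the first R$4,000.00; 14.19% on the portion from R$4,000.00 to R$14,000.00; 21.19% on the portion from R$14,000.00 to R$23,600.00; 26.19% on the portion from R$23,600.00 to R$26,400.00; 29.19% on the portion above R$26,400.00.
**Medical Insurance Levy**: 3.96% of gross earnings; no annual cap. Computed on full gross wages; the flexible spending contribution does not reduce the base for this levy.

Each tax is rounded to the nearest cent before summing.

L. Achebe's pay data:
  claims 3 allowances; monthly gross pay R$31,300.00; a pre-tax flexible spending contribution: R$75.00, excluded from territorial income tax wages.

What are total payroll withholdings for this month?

R$6,779.35

Territorial Income Tax: taxable = R$31,300.00 − R$75.00 − 3×R$300.00 = R$30,325.00
  R$4,394.16 + 29.19% × (R$30,325.00 − R$26,400.00) = R$4,394.16 + 29.19% × R$3,925.00 = R$5,539.87
Medical Insurance Levy: 3.96% × R$31,300.00 = R$1,239.48
Total: R$5,539.87 + R$1,239.48 = R$6,779.35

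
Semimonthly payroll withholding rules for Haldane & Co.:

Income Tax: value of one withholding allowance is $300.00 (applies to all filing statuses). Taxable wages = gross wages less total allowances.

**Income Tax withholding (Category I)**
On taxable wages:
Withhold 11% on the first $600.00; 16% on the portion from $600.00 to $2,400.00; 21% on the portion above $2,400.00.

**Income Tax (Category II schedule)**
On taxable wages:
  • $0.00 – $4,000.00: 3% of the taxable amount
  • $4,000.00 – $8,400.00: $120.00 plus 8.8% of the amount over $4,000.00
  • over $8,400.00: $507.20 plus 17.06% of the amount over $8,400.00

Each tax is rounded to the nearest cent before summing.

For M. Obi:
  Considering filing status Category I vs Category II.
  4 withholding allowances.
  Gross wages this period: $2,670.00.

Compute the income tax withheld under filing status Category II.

$44.10

Income Tax (Category II): taxable = $2,670.00 − 4×$300.00 = $1,470.00
  3% × $1,470.00 = $44.10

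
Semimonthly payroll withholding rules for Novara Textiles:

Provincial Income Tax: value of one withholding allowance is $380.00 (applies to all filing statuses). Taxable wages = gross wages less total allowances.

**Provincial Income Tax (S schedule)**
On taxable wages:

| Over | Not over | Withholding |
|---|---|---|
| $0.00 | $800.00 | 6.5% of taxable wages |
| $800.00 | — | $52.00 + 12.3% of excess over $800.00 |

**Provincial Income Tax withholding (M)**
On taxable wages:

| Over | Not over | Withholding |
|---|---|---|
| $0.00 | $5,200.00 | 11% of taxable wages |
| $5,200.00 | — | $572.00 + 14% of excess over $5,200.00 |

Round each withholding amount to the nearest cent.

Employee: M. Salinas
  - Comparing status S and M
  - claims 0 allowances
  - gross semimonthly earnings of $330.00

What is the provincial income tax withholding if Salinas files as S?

Provincial Income Tax (S): taxable = $330.00
  6.5% × $330.00 = $21.45

$21.45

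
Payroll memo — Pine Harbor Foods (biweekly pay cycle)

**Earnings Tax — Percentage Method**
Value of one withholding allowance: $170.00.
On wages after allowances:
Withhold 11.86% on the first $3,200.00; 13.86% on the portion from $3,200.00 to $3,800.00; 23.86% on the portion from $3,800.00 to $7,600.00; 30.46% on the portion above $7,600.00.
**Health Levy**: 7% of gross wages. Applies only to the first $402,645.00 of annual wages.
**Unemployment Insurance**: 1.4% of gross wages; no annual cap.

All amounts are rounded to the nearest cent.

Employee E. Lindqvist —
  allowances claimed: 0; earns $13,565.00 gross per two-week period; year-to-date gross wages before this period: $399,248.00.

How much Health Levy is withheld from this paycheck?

$237.79

Health Levy: cap $402,645.00 − YTD $399,248.00 = $3,397.00 subject; 7% × $3,397.00 = $237.79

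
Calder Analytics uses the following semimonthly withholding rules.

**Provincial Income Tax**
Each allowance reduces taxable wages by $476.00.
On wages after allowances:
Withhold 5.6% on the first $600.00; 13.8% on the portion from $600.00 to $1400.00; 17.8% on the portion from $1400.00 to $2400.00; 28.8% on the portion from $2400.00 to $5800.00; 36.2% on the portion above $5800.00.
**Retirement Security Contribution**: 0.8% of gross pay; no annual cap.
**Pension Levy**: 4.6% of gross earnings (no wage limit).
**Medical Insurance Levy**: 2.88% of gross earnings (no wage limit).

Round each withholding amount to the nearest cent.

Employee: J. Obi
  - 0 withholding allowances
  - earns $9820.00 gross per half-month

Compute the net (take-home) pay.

Provincial Income Tax: taxable = $9820.00
  $1301.20 + 36.2% × ($9820.00 − $5800.00) = $1301.20 + 36.2% × $4020.00 = $2756.44
Retirement Security Contribution: 0.8% × $9820.00 = $78.56
Pension Levy: 4.6% × $9820.00 = $451.72
Medical Insurance Levy: 2.88% × $9820.00 = $282.82
Total withheld: $2756.44 + $78.56 + $451.72 + $282.82 = $3569.54
Net pay: $9820.00 − $3569.54 = $6250.46

$6250.46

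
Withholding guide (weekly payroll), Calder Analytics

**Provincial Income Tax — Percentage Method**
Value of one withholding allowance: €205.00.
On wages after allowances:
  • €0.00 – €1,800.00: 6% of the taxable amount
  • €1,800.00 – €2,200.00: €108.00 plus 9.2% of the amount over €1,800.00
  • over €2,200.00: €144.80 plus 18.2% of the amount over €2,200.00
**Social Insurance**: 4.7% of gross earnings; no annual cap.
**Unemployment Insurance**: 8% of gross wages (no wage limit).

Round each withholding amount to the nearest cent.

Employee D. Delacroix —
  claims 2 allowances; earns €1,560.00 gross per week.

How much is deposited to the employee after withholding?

Provincial Income Tax: taxable = €1,560.00 − 2×€205.00 = €1,150.00
  6% × €1,150.00 = €69.00
Social Insurance: 4.7% × €1,560.00 = €73.32
Unemployment Insurance: 8% × €1,560.00 = €124.80
Total withheld: €69.00 + €73.32 + €124.80 = €267.12
Net pay: €1,560.00 − €267.12 = €1,292.88

€1,292.88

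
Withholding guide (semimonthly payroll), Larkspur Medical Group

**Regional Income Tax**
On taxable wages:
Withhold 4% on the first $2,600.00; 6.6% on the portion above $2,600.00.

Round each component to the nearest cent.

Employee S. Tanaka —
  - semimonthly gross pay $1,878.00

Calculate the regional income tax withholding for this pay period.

$75.12

Regional Income Tax: taxable = $1,878.00
  4% × $1,878.00 = $75.12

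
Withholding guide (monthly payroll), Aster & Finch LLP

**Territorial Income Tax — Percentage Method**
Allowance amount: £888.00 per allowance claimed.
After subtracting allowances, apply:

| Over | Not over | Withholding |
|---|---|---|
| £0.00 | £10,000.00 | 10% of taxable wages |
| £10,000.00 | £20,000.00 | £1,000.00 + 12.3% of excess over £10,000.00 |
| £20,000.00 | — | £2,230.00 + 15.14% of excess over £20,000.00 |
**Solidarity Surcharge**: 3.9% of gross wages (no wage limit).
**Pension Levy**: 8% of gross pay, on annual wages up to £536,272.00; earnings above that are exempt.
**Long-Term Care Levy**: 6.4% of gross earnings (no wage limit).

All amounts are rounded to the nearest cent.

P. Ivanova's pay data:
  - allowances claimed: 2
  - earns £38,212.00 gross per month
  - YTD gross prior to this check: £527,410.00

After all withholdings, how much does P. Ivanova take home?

Territorial Income Tax: taxable = £38,212.00 − 2×£888.00 = £36,436.00
  £2,230.00 + 15.14% × (£36,436.00 − £20,000.00) = £2,230.00 + 15.14% × £16,436.00 = £4,718.41
Solidarity Surcharge: 3.9% × £38,212.00 = £1,490.27
Pension Levy: cap £536,272.00 − YTD £527,410.00 = £8,862.00 subject; 8% × £8,862.00 = £708.96
Long-Term Care Levy: 6.4% × £38,212.00 = £2,445.57
Total withheld: £4,718.41 + £1,490.27 + £708.96 + £2,445.57 = £9,363.21
Net pay: £38,212.00 − £9,363.21 = £28,848.79

£28,848.79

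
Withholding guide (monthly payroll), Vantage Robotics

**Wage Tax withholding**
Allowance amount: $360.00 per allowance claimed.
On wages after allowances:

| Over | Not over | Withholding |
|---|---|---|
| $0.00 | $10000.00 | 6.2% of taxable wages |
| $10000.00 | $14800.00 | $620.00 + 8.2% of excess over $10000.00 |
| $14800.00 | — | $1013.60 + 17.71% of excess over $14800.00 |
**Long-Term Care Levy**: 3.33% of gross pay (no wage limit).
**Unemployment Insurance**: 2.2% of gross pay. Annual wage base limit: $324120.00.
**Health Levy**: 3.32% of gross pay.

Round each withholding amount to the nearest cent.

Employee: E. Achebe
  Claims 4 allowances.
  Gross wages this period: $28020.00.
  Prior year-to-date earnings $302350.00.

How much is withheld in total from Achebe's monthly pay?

$5442.11

Wage Tax: taxable = $28020.00 − 4×$360.00 = $26580.00
  $1013.60 + 17.71% × ($26580.00 − $14800.00) = $1013.60 + 17.71% × $11780.00 = $3099.84
Long-Term Care Levy: 3.33% × $28020.00 = $933.07
Unemployment Insurance: cap $324120.00 − YTD $302350.00 = $21770.00 subject; 2.2% × $21770.00 = $478.94
Health Levy: 3.32% × $28020.00 = $930.26
Total: $3099.84 + $933.07 + $478.94 + $930.26 = $5442.11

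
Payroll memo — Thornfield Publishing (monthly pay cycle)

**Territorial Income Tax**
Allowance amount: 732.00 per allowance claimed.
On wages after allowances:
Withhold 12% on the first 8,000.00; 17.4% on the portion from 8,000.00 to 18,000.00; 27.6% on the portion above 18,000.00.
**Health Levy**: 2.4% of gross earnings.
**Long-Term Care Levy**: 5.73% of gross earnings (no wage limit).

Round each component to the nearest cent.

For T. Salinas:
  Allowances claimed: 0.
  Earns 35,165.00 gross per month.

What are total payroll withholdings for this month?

10,296.45

Territorial Income Tax: taxable = 35,165.00
  2,700.00 + 27.6% × (35,165.00 − 18,000.00) = 2,700.00 + 27.6% × 17,165.00 = 7,437.54
Health Levy: 2.4% × 35,165.00 = 843.96
Long-Term Care Levy: 5.73% × 35,165.00 = 2,014.95
Total: 7,437.54 + 843.96 + 2,014.95 = 10,296.45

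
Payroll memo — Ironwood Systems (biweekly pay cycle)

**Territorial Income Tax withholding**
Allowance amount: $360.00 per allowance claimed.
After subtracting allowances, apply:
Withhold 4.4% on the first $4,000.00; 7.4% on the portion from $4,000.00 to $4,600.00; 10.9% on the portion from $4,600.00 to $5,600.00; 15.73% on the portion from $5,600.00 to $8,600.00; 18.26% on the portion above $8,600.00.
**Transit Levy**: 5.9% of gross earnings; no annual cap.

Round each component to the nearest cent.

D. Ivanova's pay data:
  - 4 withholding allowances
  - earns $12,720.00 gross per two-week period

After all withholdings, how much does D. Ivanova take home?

Territorial Income Tax: taxable = $12,720.00 − 4×$360.00 = $11,280.00
  $801.30 + 18.26% × ($11,280.00 − $8,600.00) = $801.30 + 18.26% × $2,680.00 = $1,290.67
Transit Levy: 5.9% × $12,720.00 = $750.48
Total withheld: $1,290.67 + $750.48 = $2,041.15
Net pay: $12,720.00 − $2,041.15 = $10,678.85

$10,678.85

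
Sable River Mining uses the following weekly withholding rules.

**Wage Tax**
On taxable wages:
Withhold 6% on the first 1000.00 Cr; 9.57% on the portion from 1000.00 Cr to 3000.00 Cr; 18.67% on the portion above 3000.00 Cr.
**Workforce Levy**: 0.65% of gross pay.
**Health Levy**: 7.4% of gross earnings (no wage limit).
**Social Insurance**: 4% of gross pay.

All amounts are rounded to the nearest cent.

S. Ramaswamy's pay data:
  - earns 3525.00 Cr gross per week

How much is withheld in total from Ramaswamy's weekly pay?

Wage Tax: taxable = 3525.00 Cr
  251.40 Cr + 18.67% × (3525.00 Cr − 3000.00 Cr) = 251.40 Cr + 18.67% × 525.00 Cr = 349.42 Cr
Workforce Levy: 0.65% × 3525.00 Cr = 22.91 Cr
Health Levy: 7.4% × 3525.00 Cr = 260.85 Cr
Social Insurance: 4% × 3525.00 Cr = 141.00 Cr
Total: 349.42 Cr + 22.91 Cr + 260.85 Cr + 141.00 Cr = 774.18 Cr

774.18 Cr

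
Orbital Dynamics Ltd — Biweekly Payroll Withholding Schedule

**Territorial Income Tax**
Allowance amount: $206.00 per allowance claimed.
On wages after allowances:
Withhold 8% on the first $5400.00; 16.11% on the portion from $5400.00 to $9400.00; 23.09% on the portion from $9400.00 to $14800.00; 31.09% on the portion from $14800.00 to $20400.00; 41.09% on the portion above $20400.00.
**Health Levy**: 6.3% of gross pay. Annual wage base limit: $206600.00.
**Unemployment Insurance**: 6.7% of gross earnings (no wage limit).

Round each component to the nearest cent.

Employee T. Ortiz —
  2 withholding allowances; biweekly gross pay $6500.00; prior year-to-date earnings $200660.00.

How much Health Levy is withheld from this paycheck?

Health Levy: cap $206600.00 − YTD $200660.00 = $5940.00 subject; 6.3% × $5940.00 = $374.22

$374.22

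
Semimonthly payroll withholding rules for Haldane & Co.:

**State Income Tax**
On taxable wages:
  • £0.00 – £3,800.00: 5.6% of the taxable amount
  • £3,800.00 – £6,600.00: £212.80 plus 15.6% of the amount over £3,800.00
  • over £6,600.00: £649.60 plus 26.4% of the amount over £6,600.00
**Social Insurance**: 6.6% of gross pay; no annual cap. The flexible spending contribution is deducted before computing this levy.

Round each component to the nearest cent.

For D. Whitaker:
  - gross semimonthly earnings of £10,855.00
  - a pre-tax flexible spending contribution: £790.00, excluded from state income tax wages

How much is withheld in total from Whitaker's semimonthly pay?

State Income Tax: taxable = £10,855.00 − £790.00 = £10,065.00
  £649.60 + 26.4% × (£10,065.00 − £6,600.00) = £649.60 + 26.4% × £3,465.00 = £1,564.36
Social Insurance: 6.6% × £10,065.00 = £664.29
Total: £1,564.36 + £664.29 = £2,228.65

£2,228.65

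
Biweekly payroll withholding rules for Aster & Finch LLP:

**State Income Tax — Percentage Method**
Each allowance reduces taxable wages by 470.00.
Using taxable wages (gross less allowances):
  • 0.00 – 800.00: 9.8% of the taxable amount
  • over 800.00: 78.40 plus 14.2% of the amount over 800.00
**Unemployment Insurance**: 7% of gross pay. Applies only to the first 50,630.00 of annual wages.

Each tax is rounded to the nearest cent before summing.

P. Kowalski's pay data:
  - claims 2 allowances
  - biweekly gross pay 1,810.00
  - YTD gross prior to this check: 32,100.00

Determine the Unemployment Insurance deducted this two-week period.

Unemployment Insurance: 7% × 1,810.00 = 126.70

126.70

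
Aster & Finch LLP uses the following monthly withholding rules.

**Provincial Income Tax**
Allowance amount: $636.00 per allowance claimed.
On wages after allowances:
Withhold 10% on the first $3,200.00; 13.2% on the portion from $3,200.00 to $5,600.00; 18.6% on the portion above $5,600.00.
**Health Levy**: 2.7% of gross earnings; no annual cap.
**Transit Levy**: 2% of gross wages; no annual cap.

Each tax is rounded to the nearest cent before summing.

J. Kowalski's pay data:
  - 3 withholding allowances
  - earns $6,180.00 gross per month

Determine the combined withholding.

$751.96

Provincial Income Tax: taxable = $6,180.00 − 3×$636.00 = $4,272.00
  $320.00 + 13.2% × ($4,272.00 − $3,200.00) = $320.00 + 13.2% × $1,072.00 = $461.50
Health Levy: 2.7% × $6,180.00 = $166.86
Transit Levy: 2% × $6,180.00 = $123.60
Total: $461.50 + $166.86 + $123.60 = $751.96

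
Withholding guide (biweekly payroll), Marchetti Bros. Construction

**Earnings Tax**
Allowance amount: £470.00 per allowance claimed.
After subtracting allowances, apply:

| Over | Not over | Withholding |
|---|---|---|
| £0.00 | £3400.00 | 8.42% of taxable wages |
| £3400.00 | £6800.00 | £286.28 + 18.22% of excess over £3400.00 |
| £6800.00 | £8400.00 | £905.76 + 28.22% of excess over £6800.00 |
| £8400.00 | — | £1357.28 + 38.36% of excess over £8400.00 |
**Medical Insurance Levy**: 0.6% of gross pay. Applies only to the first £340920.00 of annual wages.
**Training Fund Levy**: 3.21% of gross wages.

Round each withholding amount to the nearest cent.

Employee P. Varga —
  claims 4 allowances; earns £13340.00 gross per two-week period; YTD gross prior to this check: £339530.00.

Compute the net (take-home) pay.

£10372.35

Earnings Tax: taxable = £13340.00 − 4×£470.00 = £11460.00
  £1357.28 + 38.36% × (£11460.00 − £8400.00) = £1357.28 + 38.36% × £3060.00 = £2531.10
Medical Insurance Levy: cap £340920.00 − YTD £339530.00 = £1390.00 subject; 0.6% × £1390.00 = £8.34
Training Fund Levy: 3.21% × £13340.00 = £428.21
Total withheld: £2531.10 + £8.34 + £428.21 = £2967.65
Net pay: £13340.00 − £2967.65 = £10372.35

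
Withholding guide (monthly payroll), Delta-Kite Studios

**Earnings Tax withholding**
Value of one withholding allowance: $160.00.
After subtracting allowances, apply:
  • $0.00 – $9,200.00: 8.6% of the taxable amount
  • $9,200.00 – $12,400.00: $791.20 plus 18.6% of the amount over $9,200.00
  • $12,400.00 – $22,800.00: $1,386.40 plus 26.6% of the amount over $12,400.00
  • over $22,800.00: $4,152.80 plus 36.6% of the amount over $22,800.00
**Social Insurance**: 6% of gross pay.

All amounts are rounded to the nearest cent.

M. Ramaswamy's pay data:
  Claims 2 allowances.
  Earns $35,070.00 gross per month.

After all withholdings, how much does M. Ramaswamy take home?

$24,439.30

Earnings Tax: taxable = $35,070.00 − 2×$160.00 = $34,750.00
  $4,152.80 + 36.6% × ($34,750.00 − $22,800.00) = $4,152.80 + 36.6% × $11,950.00 = $8,526.50
Social Insurance: 6% × $35,070.00 = $2,104.20
Total withheld: $8,526.50 + $2,104.20 = $10,630.70
Net pay: $35,070.00 − $10,630.70 = $24,439.30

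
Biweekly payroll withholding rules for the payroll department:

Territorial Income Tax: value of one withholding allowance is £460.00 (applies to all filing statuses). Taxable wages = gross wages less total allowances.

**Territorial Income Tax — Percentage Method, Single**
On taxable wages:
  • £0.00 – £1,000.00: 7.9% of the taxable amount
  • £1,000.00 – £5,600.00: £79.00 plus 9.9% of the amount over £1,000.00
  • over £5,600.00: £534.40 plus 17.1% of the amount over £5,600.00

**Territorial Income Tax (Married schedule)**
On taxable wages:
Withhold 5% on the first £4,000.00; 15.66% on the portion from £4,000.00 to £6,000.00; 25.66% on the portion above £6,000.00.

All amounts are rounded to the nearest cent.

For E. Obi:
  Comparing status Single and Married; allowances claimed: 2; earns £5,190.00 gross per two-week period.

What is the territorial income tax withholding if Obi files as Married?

Territorial Income Tax (Married): taxable = £5,190.00 − 2×£460.00 = £4,270.00
  £200.00 + 15.66% × (£4,270.00 − £4,000.00) = £200.00 + 15.66% × £270.00 = £242.28

£242.28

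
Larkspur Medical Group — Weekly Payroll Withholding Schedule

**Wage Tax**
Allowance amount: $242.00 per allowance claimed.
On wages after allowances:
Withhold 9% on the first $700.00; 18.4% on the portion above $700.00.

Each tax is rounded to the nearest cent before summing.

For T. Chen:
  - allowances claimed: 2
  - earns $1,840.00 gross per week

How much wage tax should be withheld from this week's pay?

$183.70

Wage Tax: taxable = $1,840.00 − 2×$242.00 = $1,356.00
  $63.00 + 18.4% × ($1,356.00 − $700.00) = $63.00 + 18.4% × $656.00 = $183.70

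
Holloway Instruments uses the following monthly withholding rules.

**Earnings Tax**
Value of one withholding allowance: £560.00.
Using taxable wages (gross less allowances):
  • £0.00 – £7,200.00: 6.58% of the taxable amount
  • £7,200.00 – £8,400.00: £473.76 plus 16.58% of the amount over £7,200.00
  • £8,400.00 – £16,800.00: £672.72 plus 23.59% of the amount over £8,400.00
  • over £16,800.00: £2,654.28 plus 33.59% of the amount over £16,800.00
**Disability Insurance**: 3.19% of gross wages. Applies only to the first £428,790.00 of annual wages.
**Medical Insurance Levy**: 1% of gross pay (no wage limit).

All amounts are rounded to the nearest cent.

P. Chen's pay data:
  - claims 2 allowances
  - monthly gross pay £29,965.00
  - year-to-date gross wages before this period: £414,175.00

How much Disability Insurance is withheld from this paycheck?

£466.22

Disability Insurance: cap £428,790.00 − YTD £414,175.00 = £14,615.00 subject; 3.19% × £14,615.00 = £466.22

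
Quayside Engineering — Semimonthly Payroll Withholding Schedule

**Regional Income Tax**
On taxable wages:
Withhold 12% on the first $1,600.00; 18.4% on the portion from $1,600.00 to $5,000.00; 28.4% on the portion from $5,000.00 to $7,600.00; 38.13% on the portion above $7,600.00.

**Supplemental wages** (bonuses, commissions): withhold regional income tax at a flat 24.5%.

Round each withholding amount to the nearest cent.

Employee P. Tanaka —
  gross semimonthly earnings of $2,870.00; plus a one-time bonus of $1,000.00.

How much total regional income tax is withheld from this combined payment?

Regional Income Tax: taxable = $2,870.00
  $192.00 + 18.4% × ($2,870.00 − $1,600.00) = $192.00 + 18.4% × $1,270.00 = $425.68
Supplemental (24.5% flat on bonus): 24.5% × $1,000.00 = $245.00
Total regional income tax: $425.68 + $245.00 = $670.68

$670.68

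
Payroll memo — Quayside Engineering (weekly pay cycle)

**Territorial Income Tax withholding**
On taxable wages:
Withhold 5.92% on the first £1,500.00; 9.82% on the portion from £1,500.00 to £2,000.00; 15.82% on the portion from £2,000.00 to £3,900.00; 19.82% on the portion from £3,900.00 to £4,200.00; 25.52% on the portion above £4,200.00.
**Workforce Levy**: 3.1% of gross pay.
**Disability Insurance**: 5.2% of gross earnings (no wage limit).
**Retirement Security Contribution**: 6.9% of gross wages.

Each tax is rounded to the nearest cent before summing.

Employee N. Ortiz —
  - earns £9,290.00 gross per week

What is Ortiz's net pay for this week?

Territorial Income Tax: taxable = £9,290.00
  £497.94 + 25.52% × (£9,290.00 − £4,200.00) = £497.94 + 25.52% × £5,090.00 = £1,796.91
Workforce Levy: 3.1% × £9,290.00 = £287.99
Disability Insurance: 5.2% × £9,290.00 = £483.08
Retirement Security Contribution: 6.9% × £9,290.00 = £641.01
Total withheld: £1,796.91 + £287.99 + £483.08 + £641.01 = £3,208.99
Net pay: £9,290.00 − £3,208.99 = £6,081.01

£6,081.01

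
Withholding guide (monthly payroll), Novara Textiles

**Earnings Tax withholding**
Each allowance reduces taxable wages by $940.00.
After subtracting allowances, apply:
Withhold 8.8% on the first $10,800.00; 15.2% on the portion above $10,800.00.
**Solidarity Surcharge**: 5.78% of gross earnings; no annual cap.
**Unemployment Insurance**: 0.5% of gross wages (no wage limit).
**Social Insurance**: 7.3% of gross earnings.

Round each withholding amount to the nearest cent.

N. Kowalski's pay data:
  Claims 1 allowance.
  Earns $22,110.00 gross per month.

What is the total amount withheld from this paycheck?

$5,529.18

Earnings Tax: taxable = $22,110.00 − 1×$940.00 = $21,170.00
  $950.40 + 15.2% × ($21,170.00 − $10,800.00) = $950.40 + 15.2% × $10,370.00 = $2,526.64
Solidarity Surcharge: 5.78% × $22,110.00 = $1,277.96
Unemployment Insurance: 0.5% × $22,110.00 = $110.55
Social Insurance: 7.3% × $22,110.00 = $1,614.03
Total: $2,526.64 + $1,277.96 + $110.55 + $1,614.03 = $5,529.18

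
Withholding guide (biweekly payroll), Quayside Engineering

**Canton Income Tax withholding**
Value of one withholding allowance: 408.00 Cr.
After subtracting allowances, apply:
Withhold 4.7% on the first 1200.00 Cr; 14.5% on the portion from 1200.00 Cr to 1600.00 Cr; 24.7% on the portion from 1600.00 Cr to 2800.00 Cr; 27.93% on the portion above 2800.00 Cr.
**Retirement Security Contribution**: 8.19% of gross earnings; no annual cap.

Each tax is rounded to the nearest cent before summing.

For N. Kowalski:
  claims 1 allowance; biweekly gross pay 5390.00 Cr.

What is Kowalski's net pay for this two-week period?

3928.33 Cr

Canton Income Tax: taxable = 5390.00 Cr − 1×408.00 Cr = 4982.00 Cr
  410.80 Cr + 27.93% × (4982.00 Cr − 2800.00 Cr) = 410.80 Cr + 27.93% × 2182.00 Cr = 1020.23 Cr
Retirement Security Contribution: 8.19% × 5390.00 Cr = 441.44 Cr
Total withheld: 1020.23 Cr + 441.44 Cr = 1461.67 Cr
Net pay: 5390.00 Cr − 1461.67 Cr = 3928.33 Cr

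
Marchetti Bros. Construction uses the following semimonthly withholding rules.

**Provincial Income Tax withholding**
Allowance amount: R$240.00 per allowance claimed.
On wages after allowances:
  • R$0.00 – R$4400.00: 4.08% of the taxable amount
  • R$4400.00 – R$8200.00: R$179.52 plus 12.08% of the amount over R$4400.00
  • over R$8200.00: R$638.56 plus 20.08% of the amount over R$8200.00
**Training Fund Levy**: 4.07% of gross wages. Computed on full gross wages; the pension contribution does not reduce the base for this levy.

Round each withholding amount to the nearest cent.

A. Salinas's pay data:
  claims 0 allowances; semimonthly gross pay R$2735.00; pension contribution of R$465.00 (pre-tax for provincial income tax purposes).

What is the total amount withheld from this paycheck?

Provincial Income Tax: taxable = R$2735.00 − R$465.00 = R$2270.00
  4.08% × R$2270.00 = R$92.62
Training Fund Levy: 4.07% × R$2735.00 = R$111.31
Total: R$92.62 + R$111.31 = R$203.93

R$203.93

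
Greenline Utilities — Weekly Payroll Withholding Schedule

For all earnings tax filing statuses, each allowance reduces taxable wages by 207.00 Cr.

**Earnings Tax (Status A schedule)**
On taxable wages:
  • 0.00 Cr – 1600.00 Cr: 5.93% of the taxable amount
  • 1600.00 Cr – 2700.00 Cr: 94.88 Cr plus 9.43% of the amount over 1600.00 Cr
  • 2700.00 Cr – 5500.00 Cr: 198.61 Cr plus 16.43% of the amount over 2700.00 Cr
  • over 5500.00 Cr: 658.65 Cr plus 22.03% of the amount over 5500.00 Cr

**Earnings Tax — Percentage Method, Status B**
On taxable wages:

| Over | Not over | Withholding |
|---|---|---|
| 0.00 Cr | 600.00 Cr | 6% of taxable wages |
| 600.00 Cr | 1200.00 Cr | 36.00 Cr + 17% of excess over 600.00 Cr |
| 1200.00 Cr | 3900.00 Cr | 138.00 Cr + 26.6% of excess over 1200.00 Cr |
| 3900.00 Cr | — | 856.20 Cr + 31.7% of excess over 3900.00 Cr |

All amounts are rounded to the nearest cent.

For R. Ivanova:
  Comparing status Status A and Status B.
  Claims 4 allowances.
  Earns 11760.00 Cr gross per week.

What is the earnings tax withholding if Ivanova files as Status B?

Earnings Tax (Status B): taxable = 11760.00 Cr − 4×207.00 Cr = 10932.00 Cr
  856.20 Cr + 31.7% × (10932.00 Cr − 3900.00 Cr) = 856.20 Cr + 31.7% × 7032.00 Cr = 3085.34 Cr

3085.34 Cr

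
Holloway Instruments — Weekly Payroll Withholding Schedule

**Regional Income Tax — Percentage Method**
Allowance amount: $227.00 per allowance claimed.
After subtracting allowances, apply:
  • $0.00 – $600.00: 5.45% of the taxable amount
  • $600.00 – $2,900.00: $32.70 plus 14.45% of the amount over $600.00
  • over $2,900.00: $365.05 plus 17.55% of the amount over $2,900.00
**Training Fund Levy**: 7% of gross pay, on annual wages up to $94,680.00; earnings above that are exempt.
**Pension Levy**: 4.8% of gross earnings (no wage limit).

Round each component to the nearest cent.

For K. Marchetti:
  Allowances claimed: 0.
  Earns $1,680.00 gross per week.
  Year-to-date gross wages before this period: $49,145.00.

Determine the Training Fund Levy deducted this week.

Training Fund Levy: 7% × $1,680.00 = $117.60

$117.60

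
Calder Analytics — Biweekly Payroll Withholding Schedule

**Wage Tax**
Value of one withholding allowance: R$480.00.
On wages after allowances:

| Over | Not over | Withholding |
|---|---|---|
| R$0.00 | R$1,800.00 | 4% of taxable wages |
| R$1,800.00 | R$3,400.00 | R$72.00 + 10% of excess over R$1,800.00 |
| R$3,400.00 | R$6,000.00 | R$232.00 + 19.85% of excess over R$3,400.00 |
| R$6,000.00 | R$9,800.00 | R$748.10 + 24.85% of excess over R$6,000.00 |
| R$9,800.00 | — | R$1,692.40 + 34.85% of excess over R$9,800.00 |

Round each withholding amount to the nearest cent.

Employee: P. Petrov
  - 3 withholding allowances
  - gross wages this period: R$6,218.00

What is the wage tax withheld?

R$505.53

Wage Tax: taxable = R$6,218.00 − 3×R$480.00 = R$4,778.00
  R$232.00 + 19.85% × (R$4,778.00 − R$3,400.00) = R$232.00 + 19.85% × R$1,378.00 = R$505.53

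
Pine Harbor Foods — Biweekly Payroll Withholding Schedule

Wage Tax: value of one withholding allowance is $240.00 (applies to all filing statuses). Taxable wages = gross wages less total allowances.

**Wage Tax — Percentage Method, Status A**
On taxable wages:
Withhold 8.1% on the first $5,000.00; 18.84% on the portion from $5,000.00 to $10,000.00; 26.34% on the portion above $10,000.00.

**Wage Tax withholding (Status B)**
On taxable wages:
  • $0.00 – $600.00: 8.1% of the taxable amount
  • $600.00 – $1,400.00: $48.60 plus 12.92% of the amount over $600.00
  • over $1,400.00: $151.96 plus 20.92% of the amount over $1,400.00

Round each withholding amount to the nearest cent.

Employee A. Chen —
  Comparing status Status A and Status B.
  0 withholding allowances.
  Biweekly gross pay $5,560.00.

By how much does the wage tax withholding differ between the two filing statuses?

$511.73

Wage Tax (Status A): taxable = $5,560.00
  $405.00 + 18.84% × ($5,560.00 − $5,000.00) = $405.00 + 18.84% × $560.00 = $510.50
Wage Tax (Status B): taxable = $5,560.00
  $151.96 + 20.92% × ($5,560.00 − $1,400.00) = $151.96 + 20.92% × $4,160.00 = $1,022.23
Difference: |$510.50 − $1,022.23| = $511.73 (higher under Status B)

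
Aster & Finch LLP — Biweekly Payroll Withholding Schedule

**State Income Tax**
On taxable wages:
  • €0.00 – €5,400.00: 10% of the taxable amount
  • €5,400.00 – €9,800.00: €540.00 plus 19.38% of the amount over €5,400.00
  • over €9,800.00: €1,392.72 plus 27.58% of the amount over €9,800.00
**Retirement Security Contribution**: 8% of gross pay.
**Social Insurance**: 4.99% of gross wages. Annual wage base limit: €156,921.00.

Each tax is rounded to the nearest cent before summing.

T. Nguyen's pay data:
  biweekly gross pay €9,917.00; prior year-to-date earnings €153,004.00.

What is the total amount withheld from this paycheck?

€2,413.81

State Income Tax: taxable = €9,917.00
  €1,392.72 + 27.58% × (€9,917.00 − €9,800.00) = €1,392.72 + 27.58% × €117.00 = €1,424.99
Retirement Security Contribution: 8% × €9,917.00 = €793.36
Social Insurance: cap €156,921.00 − YTD €153,004.00 = €3,917.00 subject; 4.99% × €3,917.00 = €195.46
Total: €1,424.99 + €793.36 + €195.46 = €2,413.81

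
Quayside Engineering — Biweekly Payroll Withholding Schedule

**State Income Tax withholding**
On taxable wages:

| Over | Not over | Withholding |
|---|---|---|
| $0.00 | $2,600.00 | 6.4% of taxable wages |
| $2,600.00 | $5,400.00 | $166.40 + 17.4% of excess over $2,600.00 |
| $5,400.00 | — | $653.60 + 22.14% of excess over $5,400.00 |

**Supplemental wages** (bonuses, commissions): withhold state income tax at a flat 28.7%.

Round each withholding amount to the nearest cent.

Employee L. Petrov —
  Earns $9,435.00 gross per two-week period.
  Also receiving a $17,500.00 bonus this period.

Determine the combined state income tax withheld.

$6,569.45

State Income Tax: taxable = $9,435.00
  $653.60 + 22.14% × ($9,435.00 − $5,400.00) = $653.60 + 22.14% × $4,035.00 = $1,546.95
Supplemental (28.7% flat on bonus): 28.7% × $17,500.00 = $5,022.50
Total state income tax: $1,546.95 + $5,022.50 = $6,569.45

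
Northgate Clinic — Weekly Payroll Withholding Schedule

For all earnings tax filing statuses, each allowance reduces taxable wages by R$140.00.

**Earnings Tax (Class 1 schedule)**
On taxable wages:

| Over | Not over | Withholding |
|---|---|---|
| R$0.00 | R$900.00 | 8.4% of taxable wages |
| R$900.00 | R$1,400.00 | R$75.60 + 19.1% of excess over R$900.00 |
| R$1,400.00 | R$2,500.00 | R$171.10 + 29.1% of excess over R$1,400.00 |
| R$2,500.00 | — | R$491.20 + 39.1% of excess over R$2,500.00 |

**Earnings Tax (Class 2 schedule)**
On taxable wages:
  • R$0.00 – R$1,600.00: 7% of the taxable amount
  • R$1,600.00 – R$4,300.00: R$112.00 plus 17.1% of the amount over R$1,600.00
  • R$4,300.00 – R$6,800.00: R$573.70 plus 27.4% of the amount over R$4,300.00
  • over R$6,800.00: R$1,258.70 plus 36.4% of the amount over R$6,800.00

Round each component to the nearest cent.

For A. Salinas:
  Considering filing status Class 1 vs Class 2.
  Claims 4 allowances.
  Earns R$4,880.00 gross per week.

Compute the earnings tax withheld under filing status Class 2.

R$579.18

Earnings Tax (Class 2): taxable = R$4,880.00 − 4×R$140.00 = R$4,320.00
  R$573.70 + 27.4% × (R$4,320.00 − R$4,300.00) = R$573.70 + 27.4% × R$20.00 = R$579.18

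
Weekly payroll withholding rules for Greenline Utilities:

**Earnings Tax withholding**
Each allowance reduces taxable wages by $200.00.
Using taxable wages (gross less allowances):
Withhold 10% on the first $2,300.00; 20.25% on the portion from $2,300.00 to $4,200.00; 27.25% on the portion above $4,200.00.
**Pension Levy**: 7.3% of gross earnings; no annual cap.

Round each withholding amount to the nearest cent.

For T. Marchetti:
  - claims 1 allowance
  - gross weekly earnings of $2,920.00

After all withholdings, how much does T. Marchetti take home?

$2,391.79

Earnings Tax: taxable = $2,920.00 − 1×$200.00 = $2,720.00
  $230.00 + 20.25% × ($2,720.00 − $2,300.00) = $230.00 + 20.25% × $420.00 = $315.05
Pension Levy: 7.3% × $2,920.00 = $213.16
Total withheld: $315.05 + $213.16 = $528.21
Net pay: $2,920.00 − $528.21 = $2,391.79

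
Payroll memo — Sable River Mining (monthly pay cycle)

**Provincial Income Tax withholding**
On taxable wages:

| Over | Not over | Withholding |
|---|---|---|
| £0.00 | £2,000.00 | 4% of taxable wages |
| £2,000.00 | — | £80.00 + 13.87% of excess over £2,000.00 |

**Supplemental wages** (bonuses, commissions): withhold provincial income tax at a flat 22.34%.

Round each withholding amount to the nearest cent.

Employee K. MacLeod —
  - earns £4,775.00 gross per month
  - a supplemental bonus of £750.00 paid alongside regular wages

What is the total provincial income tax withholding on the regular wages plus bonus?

Provincial Income Tax: taxable = £4,775.00
  £80.00 + 13.87% × (£4,775.00 − £2,000.00) = £80.00 + 13.87% × £2,775.00 = £464.89
Supplemental (22.34% flat on bonus): 22.34% × £750.00 = £167.55
Total provincial income tax: £464.89 + £167.55 = £632.44

£632.44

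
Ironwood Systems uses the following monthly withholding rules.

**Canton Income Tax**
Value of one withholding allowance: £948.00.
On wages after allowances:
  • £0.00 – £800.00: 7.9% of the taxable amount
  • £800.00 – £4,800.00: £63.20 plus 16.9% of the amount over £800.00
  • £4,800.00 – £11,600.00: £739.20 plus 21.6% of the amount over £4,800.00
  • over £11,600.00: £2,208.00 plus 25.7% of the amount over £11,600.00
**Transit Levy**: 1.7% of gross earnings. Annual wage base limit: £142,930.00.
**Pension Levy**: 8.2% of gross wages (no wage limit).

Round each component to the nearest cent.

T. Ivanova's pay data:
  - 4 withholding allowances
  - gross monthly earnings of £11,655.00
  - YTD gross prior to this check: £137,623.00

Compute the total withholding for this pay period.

£2,446.74

Canton Income Tax: taxable = £11,655.00 − 4×£948.00 = £7,863.00
  £739.20 + 21.6% × (£7,863.00 − £4,800.00) = £739.20 + 21.6% × £3,063.00 = £1,400.81
Transit Levy: cap £142,930.00 − YTD £137,623.00 = £5,307.00 subject; 1.7% × £5,307.00 = £90.22
Pension Levy: 8.2% × £11,655.00 = £955.71
Total: £1,400.81 + £90.22 + £955.71 = £2,446.74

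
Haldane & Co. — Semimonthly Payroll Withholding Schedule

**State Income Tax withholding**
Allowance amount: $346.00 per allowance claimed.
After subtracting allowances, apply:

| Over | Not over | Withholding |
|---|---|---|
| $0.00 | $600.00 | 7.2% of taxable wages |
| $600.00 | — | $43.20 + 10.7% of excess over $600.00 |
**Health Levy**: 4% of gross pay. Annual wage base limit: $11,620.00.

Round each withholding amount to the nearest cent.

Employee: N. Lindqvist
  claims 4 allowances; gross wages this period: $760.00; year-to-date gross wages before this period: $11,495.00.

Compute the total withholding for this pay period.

$5.00

State Income Tax: taxable = $760.00 − 4×$346.00 = $-624.00
  Taxable ≤ 0 → $0.00
Health Levy: cap $11,620.00 − YTD $11,495.00 = $125.00 subject; 4% × $125.00 = $5.00
Total: $0.00 + $5.00 = $5.00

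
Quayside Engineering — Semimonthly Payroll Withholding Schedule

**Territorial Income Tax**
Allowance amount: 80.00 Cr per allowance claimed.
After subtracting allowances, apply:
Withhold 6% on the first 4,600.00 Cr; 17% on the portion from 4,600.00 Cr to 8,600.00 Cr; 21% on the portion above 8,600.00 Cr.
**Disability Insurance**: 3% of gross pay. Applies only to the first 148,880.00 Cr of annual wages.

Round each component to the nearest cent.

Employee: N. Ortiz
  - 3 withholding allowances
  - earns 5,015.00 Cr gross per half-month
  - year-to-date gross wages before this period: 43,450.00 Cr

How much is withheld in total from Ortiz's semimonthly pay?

Territorial Income Tax: taxable = 5,015.00 Cr − 3×80.00 Cr = 4,775.00 Cr
  276.00 Cr + 17% × (4,775.00 Cr − 4,600.00 Cr) = 276.00 Cr + 17% × 175.00 Cr = 305.75 Cr
Disability Insurance: 3% × 5,015.00 Cr = 150.45 Cr
Total: 305.75 Cr + 150.45 Cr = 456.20 Cr

456.20 Cr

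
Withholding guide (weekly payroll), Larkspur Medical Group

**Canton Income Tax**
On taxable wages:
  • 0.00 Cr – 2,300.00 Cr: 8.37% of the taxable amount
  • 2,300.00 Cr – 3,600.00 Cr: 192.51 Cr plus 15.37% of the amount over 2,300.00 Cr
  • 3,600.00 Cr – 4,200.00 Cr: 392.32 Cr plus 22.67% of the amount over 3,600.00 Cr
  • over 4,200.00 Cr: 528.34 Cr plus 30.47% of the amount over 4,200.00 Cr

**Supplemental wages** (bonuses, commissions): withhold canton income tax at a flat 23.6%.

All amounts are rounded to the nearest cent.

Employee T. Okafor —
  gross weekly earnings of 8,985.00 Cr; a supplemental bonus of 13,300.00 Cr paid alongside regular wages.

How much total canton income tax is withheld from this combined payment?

5,125.13 Cr

Canton Income Tax: taxable = 8,985.00 Cr
  528.34 Cr + 30.47% × (8,985.00 Cr − 4,200.00 Cr) = 528.34 Cr + 30.47% × 4,785.00 Cr = 1,986.33 Cr
Supplemental (23.6% flat on bonus): 23.6% × 13,300.00 Cr = 3,138.80 Cr
Total canton income tax: 1,986.33 Cr + 3,138.80 Cr = 5,125.13 Cr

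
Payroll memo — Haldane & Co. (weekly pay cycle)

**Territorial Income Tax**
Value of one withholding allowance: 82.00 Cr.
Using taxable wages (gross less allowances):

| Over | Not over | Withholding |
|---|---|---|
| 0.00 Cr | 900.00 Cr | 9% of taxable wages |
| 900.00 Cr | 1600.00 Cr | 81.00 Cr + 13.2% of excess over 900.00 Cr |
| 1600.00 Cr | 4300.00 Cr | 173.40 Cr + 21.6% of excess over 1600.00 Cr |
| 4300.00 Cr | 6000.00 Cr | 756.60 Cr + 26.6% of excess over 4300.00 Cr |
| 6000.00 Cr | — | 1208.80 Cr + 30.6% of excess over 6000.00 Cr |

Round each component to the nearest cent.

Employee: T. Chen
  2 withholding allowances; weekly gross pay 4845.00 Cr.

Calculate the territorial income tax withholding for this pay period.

857.95 Cr

Territorial Income Tax: taxable = 4845.00 Cr − 2×82.00 Cr = 4681.00 Cr
  756.60 Cr + 26.6% × (4681.00 Cr − 4300.00 Cr) = 756.60 Cr + 26.6% × 381.00 Cr = 857.95 Cr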